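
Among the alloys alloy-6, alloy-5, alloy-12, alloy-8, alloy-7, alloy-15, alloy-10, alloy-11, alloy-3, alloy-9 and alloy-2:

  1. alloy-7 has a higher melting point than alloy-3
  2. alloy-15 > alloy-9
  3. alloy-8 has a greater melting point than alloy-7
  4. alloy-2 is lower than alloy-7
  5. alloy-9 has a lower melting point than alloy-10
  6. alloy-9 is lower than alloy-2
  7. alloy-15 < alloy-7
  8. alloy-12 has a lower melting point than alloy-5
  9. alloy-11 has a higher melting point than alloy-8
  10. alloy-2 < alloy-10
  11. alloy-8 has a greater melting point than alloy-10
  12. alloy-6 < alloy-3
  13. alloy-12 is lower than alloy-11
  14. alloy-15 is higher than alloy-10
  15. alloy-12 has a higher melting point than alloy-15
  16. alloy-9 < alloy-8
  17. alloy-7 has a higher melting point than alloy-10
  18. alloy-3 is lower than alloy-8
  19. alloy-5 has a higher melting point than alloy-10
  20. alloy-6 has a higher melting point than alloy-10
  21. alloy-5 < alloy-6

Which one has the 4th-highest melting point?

The consecutive relations fix a unique order: alloy-9 < alloy-2 < alloy-10 < alloy-15 < alloy-12 < alloy-5 < alloy-6 < alloy-3 < alloy-7 < alloy-8 < alloy-11.
Counting 4 from the largest end gives alloy-3.

alloy-3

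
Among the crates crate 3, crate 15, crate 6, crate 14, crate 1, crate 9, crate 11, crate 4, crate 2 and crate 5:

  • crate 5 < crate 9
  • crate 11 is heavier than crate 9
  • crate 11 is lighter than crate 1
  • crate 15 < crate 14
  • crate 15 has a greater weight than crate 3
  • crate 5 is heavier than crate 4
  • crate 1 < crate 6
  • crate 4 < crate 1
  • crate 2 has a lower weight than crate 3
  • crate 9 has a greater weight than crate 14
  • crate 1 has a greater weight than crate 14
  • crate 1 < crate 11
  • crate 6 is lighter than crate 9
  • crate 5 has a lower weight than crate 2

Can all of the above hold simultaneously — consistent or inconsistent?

Chaining the given relations yields crate 1 < crate 6 < crate 9 < crate 11, so crate 1 < crate 11. But one relation states crate 11 < crate 1. These cannot both hold.

inconsistent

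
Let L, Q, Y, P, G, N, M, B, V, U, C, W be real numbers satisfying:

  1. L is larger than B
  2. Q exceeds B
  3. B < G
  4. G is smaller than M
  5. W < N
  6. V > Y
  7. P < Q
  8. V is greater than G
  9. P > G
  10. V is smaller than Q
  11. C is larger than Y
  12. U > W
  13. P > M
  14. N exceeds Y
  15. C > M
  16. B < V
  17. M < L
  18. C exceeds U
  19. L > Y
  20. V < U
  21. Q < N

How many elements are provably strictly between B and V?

Chaining upward from B reaches: G, M, P, U, Q, N, L, C.
Chaining downward from V reaches: Y, G.
Strictly between B and V are those in both lists: G — 1 element.

1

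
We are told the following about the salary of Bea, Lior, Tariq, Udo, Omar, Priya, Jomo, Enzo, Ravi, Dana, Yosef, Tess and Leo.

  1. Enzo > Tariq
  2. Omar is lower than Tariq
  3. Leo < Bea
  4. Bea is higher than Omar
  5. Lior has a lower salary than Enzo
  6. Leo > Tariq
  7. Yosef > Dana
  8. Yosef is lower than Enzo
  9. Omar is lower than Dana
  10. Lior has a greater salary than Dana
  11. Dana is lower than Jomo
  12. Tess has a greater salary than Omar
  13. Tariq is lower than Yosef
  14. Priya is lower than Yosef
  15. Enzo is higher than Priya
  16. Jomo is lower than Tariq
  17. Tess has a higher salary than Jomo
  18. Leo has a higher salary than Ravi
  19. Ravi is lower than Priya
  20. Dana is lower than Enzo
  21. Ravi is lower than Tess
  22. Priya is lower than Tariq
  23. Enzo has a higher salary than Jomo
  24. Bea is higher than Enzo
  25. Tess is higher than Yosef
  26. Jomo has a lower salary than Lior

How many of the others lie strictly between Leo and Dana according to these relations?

The relations place Dana below Leo. An element lies strictly between them when it is forced above Dana and also forced below Leo.
Above Dana: {Jomo, Lior, Tariq, Yosef, Tess, Enzo, Bea}. Below Leo: {Ravi, Omar, Priya, Jomo, Tariq}.
Intersection: {Jomo, Tariq} — 2.

2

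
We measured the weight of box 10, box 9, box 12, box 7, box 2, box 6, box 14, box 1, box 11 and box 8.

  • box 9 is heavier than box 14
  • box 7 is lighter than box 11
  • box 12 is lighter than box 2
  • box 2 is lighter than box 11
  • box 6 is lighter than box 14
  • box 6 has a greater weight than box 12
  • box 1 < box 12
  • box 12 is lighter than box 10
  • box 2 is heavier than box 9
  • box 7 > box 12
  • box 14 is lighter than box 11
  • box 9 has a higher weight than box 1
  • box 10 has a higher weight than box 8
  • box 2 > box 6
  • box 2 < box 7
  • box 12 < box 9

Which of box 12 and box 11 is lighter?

box 12

Link the given pairs in sequence: box 12 < box 6; box 6 < box 14; box 14 < box 9; box 9 < box 2; box 2 < box 7; box 7 < box 11.
Together: box 12 < box 6 < box 14 < box 9 < box 2 < box 7 < box 11.
So box 12 < box 11; box 12 is the lighter of the two.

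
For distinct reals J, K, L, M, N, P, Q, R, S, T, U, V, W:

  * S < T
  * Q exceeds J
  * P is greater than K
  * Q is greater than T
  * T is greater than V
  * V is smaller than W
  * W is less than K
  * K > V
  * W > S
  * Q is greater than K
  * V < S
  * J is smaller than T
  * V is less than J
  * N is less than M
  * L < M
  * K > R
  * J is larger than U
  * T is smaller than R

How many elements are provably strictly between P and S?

Chaining upward from S reaches: W, T, R, K, Q.
Chaining downward from P reaches: U, V, J, W, T, R, K.
Strictly between S and P are those in both lists: W, T, R, K — 4 elements.

4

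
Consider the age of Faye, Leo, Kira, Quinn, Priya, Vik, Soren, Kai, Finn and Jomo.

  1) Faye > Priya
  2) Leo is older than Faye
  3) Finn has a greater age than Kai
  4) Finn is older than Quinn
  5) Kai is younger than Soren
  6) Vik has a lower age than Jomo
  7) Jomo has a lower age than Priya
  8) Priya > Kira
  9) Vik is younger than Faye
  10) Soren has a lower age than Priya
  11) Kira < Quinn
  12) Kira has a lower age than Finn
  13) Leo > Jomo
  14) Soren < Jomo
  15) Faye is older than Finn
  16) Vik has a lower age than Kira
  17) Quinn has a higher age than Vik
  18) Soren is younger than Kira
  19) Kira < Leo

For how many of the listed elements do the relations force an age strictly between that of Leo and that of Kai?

Chaining upward from Kai reaches: Soren, Kira, Jomo, Quinn, Priya, Finn, Faye.
Chaining downward from Leo reaches: Vik, Soren, Kira, Jomo, Quinn, Priya, Finn, Faye.
Strictly between Kai and Leo are those in both lists: Soren, Kira, Jomo, Quinn, Priya, Finn, Faye — 7 elements.

7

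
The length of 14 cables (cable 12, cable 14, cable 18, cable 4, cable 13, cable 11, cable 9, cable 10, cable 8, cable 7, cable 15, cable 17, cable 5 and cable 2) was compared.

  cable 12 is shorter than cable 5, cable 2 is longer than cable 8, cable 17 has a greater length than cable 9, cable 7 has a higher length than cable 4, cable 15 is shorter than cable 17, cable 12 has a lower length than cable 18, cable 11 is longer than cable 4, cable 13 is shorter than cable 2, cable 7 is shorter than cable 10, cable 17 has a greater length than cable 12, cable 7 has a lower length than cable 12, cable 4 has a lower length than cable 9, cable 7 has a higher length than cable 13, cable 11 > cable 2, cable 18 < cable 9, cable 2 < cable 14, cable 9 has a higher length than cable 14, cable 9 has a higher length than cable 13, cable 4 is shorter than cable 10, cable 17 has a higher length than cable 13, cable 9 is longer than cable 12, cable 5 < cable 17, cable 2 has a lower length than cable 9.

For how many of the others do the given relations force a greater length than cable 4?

Directly above cable 4: cable 7, cable 10, cable 9, cable 11.
One step further: cable 12, cable 17 (6 so far).
One step further: cable 5, cable 18 (8 so far).
Nothing else is reachable above cable 4; 8 in all.

8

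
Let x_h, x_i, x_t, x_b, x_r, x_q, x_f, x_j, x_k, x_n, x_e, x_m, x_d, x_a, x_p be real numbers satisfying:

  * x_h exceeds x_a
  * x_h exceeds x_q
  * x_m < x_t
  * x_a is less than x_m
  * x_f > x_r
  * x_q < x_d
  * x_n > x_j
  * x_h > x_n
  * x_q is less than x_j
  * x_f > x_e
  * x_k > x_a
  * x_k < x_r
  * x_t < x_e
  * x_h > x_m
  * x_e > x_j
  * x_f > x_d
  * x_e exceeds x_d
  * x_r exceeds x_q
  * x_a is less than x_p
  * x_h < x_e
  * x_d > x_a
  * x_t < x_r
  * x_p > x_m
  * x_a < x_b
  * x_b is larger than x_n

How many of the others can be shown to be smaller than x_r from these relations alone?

5

The elements the relations force below x_r are x_a, x_m, x_q, x_t, x_k — no chain reaches any other.
That is 5.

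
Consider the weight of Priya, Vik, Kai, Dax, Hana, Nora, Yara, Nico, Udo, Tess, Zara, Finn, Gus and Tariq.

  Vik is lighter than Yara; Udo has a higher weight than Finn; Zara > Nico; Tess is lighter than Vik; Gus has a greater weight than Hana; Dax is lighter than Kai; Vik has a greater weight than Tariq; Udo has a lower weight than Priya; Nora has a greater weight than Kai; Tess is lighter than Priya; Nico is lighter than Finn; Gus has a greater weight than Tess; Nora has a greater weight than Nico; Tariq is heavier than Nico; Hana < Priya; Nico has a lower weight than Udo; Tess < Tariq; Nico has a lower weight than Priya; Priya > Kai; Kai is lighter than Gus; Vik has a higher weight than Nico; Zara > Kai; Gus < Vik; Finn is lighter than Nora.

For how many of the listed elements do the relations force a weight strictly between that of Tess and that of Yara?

Chaining upward from Tess reaches: Tariq, Priya, Gus, Vik.
Chaining downward from Yara reaches: Dax, Nico, Tariq, Kai, Hana, Gus, Vik.
Strictly between Tess and Yara are those in both lists: Tariq, Gus, Vik — 3 elements.

3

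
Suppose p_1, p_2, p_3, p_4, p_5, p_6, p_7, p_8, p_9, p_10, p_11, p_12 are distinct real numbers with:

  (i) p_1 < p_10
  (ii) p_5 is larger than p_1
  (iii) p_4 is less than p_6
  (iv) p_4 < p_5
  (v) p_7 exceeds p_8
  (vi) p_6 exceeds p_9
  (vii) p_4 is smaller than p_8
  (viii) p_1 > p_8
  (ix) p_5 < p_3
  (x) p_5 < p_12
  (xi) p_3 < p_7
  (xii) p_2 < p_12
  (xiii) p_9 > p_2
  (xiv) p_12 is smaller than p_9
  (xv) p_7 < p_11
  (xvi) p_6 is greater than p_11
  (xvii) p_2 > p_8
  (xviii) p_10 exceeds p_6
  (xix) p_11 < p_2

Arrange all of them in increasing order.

Nothing is placed below p_4, so it is least; from there p_4 < p_8; p_8 < p_1; p_1 < p_5; p_5 < p_3; p_3 < p_7; p_7 < p_11; p_11 < p_2; p_2 < p_12; p_12 < p_9; p_9 < p_6; p_6 < p_10, each given directly.

p_4 < p_8 < p_1 < p_5 < p_3 < p_7 < p_11 < p_2 < p_12 < p_9 < p_6 < p_10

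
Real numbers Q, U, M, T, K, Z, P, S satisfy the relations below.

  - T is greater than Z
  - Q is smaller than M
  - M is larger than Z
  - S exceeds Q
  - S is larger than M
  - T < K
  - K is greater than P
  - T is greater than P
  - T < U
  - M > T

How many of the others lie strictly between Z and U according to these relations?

1

Chaining upward from Z reaches: T, M, K, S.
Chaining downward from U reaches: P, T.
Strictly between Z and U are those in both lists: T — 1 element.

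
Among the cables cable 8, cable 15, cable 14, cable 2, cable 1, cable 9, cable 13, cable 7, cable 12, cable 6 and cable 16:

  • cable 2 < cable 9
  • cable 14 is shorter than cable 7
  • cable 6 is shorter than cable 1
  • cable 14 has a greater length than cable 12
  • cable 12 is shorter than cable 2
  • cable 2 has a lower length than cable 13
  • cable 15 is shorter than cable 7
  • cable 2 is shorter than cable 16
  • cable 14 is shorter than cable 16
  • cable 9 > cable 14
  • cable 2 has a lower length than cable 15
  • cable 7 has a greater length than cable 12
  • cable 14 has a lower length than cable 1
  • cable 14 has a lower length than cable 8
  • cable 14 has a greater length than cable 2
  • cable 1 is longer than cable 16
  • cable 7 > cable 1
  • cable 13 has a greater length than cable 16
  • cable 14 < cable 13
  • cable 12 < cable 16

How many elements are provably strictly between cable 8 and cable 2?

Chaining upward from cable 2 reaches: cable 14, cable 16, cable 9, cable 1, cable 15, cable 7, cable 13.
Chaining downward from cable 8 reaches: cable 12, cable 14.
Strictly between cable 2 and cable 8 are those in both lists: cable 14 — 1 element.

1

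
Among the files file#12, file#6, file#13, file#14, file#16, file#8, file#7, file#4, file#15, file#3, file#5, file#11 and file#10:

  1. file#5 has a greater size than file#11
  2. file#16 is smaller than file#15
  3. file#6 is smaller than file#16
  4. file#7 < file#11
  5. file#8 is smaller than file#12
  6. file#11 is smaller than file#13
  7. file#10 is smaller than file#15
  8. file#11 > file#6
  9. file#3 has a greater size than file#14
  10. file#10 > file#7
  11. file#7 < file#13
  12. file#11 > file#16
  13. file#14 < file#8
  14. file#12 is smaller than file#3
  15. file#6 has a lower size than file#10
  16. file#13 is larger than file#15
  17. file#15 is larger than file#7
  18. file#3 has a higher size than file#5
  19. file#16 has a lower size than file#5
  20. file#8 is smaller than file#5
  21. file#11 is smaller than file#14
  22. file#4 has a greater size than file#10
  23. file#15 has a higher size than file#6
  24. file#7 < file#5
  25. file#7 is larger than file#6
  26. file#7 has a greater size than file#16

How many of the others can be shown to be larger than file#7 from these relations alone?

Directly above file#7: file#11, file#10, file#15, file#5, file#13.
One step further: file#14, file#4, file#3 (8 so far).
One step further: file#8 (9 so far).
One step further: file#12 (10 so far).
Nothing else is reachable above file#7; 10 in all.

10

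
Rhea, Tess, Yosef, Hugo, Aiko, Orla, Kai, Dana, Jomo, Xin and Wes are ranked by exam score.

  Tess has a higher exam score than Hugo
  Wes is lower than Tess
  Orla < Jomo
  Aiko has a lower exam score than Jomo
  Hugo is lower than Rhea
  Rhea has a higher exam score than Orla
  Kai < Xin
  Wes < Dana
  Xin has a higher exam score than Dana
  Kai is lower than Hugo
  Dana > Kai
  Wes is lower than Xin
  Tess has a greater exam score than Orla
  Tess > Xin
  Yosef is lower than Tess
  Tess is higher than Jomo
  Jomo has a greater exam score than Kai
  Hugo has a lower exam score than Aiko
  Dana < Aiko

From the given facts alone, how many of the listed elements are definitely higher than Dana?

Directly above Dana: Aiko, Xin.
One step further: Jomo, Tess (4 so far).
Nothing else is reachable above Dana; 4 in all.

4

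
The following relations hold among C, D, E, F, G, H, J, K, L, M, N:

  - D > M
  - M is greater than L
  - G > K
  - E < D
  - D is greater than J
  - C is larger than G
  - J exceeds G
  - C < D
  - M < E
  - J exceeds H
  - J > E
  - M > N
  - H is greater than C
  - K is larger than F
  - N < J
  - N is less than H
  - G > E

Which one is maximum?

L is not greatest since L < M; N is not greatest since N < H; F is not greatest since F < K; K is not greatest since K < G; M is not greatest since M < D; E is not greatest since E < D; G is not greatest since G < C; C is not greatest since C < D; H is not greatest since H < J; J is not greatest since J < D.
Only D has nothing above it, so D is the maximum.

D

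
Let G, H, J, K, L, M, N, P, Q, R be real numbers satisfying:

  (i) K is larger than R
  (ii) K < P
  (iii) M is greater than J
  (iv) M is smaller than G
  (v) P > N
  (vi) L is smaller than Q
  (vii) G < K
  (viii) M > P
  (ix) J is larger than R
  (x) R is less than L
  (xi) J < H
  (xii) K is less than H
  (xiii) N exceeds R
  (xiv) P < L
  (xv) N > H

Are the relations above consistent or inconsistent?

Chaining the given relations yields M < G < K < H < N < P, so M < P. But one relation states P < M. These cannot both hold.

inconsistent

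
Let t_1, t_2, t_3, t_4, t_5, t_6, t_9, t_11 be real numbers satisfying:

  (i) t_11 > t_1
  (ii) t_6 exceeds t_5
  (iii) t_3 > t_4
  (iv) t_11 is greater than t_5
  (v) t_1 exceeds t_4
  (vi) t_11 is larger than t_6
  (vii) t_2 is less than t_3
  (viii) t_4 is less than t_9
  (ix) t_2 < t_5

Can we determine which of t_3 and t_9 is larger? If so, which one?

Following every chain through t_3: below t_3 we get t_4, t_2.
t_9 is not reached, and no chain runs the other way from t_9 to t_3.
So the given relations leave the order of t_3 and t_9 undetermined.

undetermined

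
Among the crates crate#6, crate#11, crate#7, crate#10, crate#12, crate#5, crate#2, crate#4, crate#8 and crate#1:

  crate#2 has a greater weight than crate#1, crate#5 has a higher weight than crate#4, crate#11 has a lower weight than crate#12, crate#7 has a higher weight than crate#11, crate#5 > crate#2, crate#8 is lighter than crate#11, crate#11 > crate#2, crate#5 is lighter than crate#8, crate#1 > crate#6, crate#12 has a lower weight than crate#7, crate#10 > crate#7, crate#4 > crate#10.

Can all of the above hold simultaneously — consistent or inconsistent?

We have crate#4 < crate#5 stated directly, yet also crate#5 < crate#8 < crate#11 < crate#12 < crate#7 < crate#10 < crate#4 by chaining the others — so crate#5 < crate#4. Contradiction.

inconsistent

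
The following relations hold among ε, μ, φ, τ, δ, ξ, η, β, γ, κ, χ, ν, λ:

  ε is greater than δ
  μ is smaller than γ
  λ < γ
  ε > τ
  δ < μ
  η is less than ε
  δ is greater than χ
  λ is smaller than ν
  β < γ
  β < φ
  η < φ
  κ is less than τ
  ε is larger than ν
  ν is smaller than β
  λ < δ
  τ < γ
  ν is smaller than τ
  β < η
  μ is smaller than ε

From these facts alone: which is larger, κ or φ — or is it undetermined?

Following every chain through κ: above κ we get τ, γ, ε.
φ is not reached, and no chain runs the other way from φ to κ.
So the given relations leave the order of κ and φ undetermined.

undetermined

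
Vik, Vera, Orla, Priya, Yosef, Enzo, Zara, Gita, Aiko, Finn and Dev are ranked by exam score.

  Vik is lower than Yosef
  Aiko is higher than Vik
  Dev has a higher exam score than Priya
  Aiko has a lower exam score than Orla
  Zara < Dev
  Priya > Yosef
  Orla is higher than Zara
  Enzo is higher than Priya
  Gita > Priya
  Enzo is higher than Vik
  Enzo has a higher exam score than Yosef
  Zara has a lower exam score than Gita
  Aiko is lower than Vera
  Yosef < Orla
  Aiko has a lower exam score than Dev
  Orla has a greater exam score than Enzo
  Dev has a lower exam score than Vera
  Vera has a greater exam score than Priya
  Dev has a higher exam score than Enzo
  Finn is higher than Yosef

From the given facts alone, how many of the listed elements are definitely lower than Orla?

6

The elements the relations force below Orla are Vik, Yosef, Priya, Zara, Aiko, Enzo — no chain reaches any other.
That is 6.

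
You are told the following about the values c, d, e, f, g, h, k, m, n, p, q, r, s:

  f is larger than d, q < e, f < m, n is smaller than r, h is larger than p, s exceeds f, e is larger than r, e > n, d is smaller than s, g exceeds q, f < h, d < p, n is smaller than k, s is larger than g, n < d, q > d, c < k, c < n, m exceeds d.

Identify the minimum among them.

c

n is not least since c < n; d is not least since n < d; k is not least since n < k; p is not least since d < p; f is not least since d < f; m is not least since f < m; q is not least since d < q; h is not least since p < h; g is not least since q < g; r is not least since n < r; s is not least since g < s; e is not least since r < e.
Only c has nothing below it, so c is the minimum.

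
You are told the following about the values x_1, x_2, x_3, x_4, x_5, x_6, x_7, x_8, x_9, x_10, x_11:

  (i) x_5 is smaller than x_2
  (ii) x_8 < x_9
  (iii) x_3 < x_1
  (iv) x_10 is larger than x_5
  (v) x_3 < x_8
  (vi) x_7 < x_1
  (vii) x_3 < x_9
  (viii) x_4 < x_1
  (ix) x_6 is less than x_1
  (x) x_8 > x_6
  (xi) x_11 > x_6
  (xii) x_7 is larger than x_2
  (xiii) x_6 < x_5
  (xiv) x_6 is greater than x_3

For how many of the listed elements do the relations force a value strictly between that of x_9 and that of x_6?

Chaining upward from x_6 reaches: x_8, x_5, x_2, x_11, x_7, x_1, x_10.
Chaining downward from x_9 reaches: x_3, x_8.
Strictly between x_6 and x_9 are those in both lists: x_8 — 1 element.

1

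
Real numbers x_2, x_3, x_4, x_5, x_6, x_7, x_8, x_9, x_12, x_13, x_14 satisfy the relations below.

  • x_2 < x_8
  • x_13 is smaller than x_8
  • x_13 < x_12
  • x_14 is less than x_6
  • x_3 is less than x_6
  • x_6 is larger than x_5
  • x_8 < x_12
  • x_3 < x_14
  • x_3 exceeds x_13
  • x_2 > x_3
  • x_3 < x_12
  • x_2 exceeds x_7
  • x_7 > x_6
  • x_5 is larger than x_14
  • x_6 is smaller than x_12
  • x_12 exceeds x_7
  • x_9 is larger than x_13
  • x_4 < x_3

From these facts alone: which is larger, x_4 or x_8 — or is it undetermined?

x_8

Link the given pairs in sequence: x_4 < x_3; x_3 < x_14; x_14 < x_5; x_5 < x_6; x_6 < x_7; x_7 < x_2; x_2 < x_8.
Together: x_4 < x_3 < x_14 < x_5 < x_6 < x_7 < x_2 < x_8.
So x_8 is larger.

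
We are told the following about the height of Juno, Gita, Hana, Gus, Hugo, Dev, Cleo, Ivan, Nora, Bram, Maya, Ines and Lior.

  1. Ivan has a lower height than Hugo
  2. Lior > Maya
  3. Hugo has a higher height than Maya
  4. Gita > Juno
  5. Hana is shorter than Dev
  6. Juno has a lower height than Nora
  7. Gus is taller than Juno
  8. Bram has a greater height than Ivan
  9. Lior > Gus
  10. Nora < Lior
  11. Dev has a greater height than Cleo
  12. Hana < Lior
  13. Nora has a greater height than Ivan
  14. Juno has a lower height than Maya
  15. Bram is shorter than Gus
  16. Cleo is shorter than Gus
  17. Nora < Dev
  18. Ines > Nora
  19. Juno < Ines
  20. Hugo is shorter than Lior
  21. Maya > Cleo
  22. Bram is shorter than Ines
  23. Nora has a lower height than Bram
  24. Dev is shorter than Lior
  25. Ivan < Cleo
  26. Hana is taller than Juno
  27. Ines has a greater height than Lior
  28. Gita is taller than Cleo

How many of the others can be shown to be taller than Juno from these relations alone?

10

Directly above Juno: Maya, Nora, Hana, Gita, Gus, Ines.
One step further: Dev, Hugo, Bram, Lior (10 so far).
No other element is forced above Juno by the given relations, so the count is 10.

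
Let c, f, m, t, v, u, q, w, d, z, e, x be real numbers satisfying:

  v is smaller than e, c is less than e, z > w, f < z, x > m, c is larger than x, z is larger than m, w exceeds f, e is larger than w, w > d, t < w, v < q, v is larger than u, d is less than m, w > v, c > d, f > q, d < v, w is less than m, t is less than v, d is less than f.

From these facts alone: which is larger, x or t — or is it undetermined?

x

Following the relations from t: t < v < q < f < w < m < x.
So x is larger.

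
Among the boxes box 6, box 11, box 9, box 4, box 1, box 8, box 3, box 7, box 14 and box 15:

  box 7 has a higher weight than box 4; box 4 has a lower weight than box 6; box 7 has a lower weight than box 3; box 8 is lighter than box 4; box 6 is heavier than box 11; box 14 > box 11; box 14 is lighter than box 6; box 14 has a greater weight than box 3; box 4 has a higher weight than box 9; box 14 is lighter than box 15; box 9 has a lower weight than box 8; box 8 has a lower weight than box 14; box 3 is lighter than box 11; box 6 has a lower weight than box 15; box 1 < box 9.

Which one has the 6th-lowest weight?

The consecutive relations fix a unique order: box 1 < box 9 < box 8 < box 4 < box 7 < box 3 < box 11 < box 14 < box 6 < box 15.
The 6th smallest is box 3.

box 3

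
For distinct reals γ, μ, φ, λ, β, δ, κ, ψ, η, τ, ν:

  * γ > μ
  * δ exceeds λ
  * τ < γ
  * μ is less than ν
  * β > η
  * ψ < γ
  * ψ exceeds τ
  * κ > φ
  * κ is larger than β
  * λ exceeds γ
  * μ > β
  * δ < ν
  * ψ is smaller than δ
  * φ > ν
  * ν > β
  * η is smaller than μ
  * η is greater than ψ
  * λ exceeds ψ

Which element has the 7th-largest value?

μ

Piecing the relations together gives one ordering: τ < ψ < η < β < μ < γ < λ < δ < ν < φ < κ.
The 7th largest is μ.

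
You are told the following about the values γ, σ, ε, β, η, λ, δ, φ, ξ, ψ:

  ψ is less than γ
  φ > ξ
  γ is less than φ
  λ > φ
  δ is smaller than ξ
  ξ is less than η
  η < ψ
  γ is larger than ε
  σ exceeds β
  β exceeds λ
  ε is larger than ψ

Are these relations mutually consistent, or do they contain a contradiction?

The single ordering δ < ξ < η < ψ < ε < γ < φ < λ < β < σ satisfies every listed relation, so no contradiction arises.

consistent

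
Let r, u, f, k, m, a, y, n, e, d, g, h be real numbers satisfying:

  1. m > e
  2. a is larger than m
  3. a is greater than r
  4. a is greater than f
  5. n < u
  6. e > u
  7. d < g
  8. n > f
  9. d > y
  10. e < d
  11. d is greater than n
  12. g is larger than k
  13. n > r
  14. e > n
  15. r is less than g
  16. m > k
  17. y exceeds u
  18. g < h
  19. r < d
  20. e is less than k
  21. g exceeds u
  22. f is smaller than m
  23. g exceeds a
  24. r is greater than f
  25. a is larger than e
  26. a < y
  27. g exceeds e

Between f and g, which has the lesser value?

f

The relevant relations are f < r; r < n; n < u; u < e; e < k; k < m; m < a; a < y; y < d; d < g.
Together: f < r < n < u < e < k < m < a < y < d < g.
So f < g; f is the smaller of the two.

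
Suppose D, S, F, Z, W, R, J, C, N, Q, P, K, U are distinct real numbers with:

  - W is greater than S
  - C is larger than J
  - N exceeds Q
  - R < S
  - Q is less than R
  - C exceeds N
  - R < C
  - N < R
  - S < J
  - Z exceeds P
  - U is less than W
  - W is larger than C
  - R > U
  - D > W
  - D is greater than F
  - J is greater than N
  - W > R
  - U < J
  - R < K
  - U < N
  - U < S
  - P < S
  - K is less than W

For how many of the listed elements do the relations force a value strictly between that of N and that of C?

3

The relations place N below C. An element lies strictly between them when it is forced above N and also forced below C.
Above N: {R, S, J, K, W, D}. Below C: {P, Q, U, R, S, J}.
Intersection: {R, S, J} — 3.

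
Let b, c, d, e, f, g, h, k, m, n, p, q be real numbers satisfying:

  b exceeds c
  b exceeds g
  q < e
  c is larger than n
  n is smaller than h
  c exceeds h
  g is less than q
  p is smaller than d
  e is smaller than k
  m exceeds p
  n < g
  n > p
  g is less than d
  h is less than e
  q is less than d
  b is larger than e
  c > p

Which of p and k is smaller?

The relevant relations are p < n; n < g; g < q; q < e; e < k.
Together: p < n < g < q < e < k.
So p < k; p is the smaller of the two.

p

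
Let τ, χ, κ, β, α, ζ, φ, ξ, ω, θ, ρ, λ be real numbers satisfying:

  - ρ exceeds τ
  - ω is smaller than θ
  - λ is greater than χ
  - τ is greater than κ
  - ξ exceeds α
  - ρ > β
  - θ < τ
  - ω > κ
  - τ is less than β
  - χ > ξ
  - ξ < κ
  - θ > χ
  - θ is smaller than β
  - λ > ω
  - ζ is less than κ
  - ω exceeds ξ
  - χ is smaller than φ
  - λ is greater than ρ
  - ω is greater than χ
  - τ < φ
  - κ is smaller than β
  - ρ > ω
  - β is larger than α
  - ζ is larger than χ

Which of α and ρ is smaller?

α < ξ and ξ < χ give α < χ.
With χ < ζ: α < ξ < χ < ζ.
Then ζ < κ extends the chain to κ.
With κ < ω: α < ξ < χ < ζ < κ < ω.
Then ω < θ extends the chain to θ.
Then θ < τ extends the chain to τ.
With τ < β: α < ξ < χ < ζ < κ < ω < θ < τ < β.
With β < ρ: α < ξ < χ < ζ < κ < ω < θ < τ < β < ρ.
So α < ρ; α is the smaller of the two.

α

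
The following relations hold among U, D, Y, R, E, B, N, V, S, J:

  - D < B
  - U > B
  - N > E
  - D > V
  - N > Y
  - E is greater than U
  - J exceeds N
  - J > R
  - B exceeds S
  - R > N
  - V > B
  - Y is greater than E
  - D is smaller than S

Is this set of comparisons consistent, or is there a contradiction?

inconsistent

Chaining the given relations yields V < D < S < B, so V < B. But one relation states B < V. These cannot both hold.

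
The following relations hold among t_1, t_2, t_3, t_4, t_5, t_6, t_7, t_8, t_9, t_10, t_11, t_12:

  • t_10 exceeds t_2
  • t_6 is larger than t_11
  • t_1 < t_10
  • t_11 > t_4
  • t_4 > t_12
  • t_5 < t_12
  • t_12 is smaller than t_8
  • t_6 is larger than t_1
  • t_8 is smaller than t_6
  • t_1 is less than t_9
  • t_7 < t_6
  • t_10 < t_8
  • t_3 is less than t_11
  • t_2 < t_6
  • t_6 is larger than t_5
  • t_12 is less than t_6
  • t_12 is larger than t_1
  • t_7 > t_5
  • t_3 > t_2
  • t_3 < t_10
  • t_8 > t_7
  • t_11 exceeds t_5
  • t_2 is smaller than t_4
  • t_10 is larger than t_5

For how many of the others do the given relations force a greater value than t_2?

The elements the relations force above t_2 are t_3, t_4, t_11, t_10, t_8, t_6 — no chain reaches any other.
That is 6.

6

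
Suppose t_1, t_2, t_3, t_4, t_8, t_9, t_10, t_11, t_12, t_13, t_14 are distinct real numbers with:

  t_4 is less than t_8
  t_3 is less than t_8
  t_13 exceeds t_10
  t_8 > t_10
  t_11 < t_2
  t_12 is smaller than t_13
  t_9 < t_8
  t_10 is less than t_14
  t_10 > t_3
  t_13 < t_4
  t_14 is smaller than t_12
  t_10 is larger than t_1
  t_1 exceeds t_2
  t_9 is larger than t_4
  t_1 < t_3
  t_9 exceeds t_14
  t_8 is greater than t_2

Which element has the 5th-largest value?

t_12

Piecing the relations together gives one ordering: t_11 < t_2 < t_1 < t_3 < t_10 < t_14 < t_12 < t_13 < t_4 < t_9 < t_8.
The 5th largest is t_12.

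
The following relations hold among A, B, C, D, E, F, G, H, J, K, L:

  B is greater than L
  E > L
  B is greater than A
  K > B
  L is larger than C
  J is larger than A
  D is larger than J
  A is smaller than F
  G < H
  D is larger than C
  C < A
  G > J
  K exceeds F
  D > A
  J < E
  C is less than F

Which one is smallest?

C

Chaining upward from C: directly above it, L, A, F, D; then J, B, K, E; then G; then H.
That covers every other element, and nothing is given below C, so C is the smallest.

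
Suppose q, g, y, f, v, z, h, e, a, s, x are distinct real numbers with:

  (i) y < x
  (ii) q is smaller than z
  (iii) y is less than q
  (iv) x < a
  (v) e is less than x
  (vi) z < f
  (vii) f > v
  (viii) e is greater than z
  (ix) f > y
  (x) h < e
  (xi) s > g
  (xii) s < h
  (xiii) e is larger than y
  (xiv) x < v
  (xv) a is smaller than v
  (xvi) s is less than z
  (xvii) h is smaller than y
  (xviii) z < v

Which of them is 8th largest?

y

The consecutive relations fix a unique order: g < s < h < y < q < z < e < x < a < v < f.
The 8th largest is y.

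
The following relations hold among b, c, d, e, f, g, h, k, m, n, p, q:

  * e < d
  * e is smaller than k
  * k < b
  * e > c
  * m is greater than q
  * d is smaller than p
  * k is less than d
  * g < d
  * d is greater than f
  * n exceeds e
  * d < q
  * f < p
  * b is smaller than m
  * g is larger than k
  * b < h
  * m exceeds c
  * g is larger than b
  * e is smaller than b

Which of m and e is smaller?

e

Link the given pairs in sequence: e < k; k < b; b < g; g < d; d < q; q < m.
Together: e < k < b < g < d < q < m.
So e < m; e is the smaller of the two.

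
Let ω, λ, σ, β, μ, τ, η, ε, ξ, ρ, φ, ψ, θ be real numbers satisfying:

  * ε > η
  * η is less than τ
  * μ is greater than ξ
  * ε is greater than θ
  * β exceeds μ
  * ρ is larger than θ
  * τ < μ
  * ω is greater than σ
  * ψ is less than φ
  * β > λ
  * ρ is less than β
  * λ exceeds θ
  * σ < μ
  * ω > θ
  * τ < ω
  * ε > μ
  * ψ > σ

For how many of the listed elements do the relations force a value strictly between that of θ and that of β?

Chaining upward from θ reaches: ω, ρ, λ, ε.
Chaining downward from β reaches: ξ, σ, η, τ, μ, ρ, λ.
Strictly between θ and β are those in both lists: ρ, λ — 2 elements.

2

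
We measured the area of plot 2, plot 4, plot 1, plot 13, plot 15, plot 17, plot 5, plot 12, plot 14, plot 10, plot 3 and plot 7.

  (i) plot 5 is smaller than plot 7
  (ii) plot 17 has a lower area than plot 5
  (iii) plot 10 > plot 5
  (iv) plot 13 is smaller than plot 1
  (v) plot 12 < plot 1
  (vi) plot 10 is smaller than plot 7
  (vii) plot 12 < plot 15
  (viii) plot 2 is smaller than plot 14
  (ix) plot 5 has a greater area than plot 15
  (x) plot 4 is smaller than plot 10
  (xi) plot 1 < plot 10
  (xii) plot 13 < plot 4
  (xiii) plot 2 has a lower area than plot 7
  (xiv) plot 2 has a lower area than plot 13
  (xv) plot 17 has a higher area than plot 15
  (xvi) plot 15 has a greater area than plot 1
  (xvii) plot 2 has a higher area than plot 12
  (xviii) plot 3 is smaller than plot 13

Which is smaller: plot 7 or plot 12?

plot 12

Link the given pairs in sequence: plot 12 < plot 2; plot 2 < plot 13; plot 13 < plot 1; plot 1 < plot 15; plot 15 < plot 17; plot 17 < plot 5; plot 5 < plot 10; plot 10 < plot 7.
Together: plot 12 < plot 2 < plot 13 < plot 1 < plot 15 < plot 17 < plot 5 < plot 10 < plot 7.
So plot 12 < plot 7; plot 12 is the smaller of the two.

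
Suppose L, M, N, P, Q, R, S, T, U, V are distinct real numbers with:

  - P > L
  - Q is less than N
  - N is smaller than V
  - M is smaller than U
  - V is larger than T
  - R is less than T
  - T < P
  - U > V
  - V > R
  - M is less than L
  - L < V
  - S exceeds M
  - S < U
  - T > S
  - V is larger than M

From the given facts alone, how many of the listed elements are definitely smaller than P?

Directly below P: T, L.
One step further: M, S, R (5 so far).
Nothing else is reachable below P; 5 in all.

5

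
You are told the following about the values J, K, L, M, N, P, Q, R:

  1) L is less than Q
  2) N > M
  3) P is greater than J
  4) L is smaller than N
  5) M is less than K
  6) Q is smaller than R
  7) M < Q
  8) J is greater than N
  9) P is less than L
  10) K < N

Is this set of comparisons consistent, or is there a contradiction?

inconsistent

Chaining the given relations yields N < J < P < L, so N < L. But one relation states L < N. These cannot both hold.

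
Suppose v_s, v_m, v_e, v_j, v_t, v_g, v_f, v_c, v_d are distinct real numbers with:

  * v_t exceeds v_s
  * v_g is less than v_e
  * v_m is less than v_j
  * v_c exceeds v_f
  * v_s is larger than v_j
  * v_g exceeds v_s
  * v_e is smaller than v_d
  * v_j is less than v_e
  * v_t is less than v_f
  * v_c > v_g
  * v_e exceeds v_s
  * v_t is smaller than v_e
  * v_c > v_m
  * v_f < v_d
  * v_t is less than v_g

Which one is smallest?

v_j is not least since v_m < v_j; v_s is not least since v_j < v_s; v_t is not least since v_s < v_t; v_f is not least since v_t < v_f; v_g is not least since v_s < v_g; v_e is not least since v_s < v_e; v_d is not least since v_e < v_d; v_c is not least since v_g < v_c.
Only v_m has nothing below it, so v_m is the smallest.

v_m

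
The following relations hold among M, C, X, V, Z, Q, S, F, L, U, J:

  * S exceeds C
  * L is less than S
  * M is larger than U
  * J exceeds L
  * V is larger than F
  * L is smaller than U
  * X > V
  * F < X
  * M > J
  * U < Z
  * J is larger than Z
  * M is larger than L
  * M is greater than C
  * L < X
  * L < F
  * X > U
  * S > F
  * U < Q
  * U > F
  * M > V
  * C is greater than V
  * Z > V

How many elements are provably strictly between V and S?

1

The relations place V below S. An element lies strictly between them when it is forced above V and also forced below S.
Above V: {C, Z, J, X, M}. Below S: {L, F, C}.
Intersection: {C} — 1.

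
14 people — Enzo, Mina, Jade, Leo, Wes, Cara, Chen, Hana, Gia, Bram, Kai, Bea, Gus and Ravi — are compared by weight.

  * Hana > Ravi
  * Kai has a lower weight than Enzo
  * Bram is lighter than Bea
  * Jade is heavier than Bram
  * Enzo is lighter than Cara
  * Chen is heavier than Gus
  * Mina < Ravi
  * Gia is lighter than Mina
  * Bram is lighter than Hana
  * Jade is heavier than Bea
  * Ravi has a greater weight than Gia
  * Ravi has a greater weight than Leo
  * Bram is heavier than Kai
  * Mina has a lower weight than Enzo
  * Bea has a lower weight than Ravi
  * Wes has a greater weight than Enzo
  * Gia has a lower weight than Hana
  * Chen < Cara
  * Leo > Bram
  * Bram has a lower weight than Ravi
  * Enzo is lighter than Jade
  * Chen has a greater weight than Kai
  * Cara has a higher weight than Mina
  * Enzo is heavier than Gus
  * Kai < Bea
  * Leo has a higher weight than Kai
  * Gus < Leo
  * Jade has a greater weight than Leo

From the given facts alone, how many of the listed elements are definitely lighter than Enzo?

From Enzo the given relations immediately reach Kai, Gus, Mina.
From those, Gia — 4 in total.
No other element is forced below Enzo by the given relations, so the count is 4.

4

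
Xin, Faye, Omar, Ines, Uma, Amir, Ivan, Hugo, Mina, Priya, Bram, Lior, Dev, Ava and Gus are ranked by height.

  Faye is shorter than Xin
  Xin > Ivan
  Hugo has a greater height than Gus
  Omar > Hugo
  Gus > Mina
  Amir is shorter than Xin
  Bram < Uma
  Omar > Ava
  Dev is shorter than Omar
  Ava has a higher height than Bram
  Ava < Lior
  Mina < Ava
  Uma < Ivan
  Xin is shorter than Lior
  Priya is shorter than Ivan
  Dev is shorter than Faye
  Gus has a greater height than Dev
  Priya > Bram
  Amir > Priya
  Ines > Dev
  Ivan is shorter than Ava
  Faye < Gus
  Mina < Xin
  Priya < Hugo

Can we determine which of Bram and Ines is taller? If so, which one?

Following every chain through Bram: above Bram we get Uma, Priya, Ivan, Ava, Amir, Hugo, Xin, Omar, Lior.
Ines is not reached, and no chain runs the other way from Ines to Bram.
So the given relations leave the order of Bram and Ines undetermined.

undetermined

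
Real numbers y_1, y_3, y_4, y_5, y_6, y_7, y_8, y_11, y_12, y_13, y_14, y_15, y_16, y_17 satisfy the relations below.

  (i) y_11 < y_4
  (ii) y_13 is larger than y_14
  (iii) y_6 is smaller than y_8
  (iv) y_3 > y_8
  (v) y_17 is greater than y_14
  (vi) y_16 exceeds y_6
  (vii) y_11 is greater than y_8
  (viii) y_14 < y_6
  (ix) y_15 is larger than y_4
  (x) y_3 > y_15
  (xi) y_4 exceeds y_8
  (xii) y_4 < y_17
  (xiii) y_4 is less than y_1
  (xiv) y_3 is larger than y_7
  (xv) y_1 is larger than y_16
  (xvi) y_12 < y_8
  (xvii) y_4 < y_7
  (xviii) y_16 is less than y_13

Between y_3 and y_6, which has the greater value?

y_6 < y_8 and y_8 < y_11 give y_6 < y_11.
With y_11 < y_4: y_6 < y_8 < y_11 < y_4.
Then y_4 < y_15 extends the chain to y_15.
With y_15 < y_3: y_6 < y_8 < y_11 < y_4 < y_15 < y_3.
So y_6 < y_3; y_3 is the larger of the two.

y_3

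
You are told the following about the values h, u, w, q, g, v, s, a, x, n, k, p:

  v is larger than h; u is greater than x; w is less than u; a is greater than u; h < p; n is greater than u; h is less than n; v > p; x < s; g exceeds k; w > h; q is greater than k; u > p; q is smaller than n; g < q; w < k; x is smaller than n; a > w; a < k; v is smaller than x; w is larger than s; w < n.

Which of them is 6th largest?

u

The consecutive relations fix a unique order: h < p < v < x < s < w < u < a < k < g < q < n.
The 6th largest is u.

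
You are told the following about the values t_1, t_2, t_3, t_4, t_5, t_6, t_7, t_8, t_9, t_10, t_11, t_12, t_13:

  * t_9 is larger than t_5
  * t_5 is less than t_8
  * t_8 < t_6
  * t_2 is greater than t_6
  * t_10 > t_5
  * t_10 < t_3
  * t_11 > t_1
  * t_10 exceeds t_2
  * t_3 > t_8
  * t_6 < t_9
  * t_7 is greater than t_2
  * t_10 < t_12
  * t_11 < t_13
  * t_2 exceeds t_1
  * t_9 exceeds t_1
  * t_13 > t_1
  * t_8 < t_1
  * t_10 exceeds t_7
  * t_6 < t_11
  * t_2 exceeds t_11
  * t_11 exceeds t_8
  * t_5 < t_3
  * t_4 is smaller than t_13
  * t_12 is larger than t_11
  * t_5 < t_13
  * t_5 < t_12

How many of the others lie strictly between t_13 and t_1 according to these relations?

1

The relations place t_1 below t_13. An element lies strictly between them when it is forced above t_1 and also forced below t_13.
Above t_1: {t_11, t_2, t_7, t_10, t_9, t_3, t_12}. Below t_13: {t_5, t_4, t_8, t_6, t_11}.
Intersection: {t_11} — 1.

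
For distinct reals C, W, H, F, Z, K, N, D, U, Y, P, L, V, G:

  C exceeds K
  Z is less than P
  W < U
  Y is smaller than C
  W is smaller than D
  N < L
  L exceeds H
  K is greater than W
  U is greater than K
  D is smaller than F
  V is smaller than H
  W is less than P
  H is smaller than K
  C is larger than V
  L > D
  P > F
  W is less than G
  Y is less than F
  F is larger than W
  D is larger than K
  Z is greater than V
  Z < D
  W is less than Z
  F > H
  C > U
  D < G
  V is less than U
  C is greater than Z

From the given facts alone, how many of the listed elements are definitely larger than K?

7

The elements the relations force above K are D, U, L, C, F, P, G — no chain reaches any other.
That is 7.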